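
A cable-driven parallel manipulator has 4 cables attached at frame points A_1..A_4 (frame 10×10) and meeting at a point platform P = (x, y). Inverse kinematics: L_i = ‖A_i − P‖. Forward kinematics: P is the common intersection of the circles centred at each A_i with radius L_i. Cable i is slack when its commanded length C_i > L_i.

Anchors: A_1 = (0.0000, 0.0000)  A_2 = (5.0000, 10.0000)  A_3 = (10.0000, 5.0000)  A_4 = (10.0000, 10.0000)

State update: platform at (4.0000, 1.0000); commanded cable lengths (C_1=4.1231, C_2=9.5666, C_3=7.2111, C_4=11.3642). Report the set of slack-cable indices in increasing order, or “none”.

i=1: geometric 4.1231 vs commanded 4.1231 ⇒ taut
i=2: geometric 9.0554 vs commanded 9.5666 ⇒ slack
i=3: geometric 7.2111 vs commanded 7.2111 ⇒ taut
i=4: geometric 10.8167 vs commanded 11.3642 ⇒ slack

2, 4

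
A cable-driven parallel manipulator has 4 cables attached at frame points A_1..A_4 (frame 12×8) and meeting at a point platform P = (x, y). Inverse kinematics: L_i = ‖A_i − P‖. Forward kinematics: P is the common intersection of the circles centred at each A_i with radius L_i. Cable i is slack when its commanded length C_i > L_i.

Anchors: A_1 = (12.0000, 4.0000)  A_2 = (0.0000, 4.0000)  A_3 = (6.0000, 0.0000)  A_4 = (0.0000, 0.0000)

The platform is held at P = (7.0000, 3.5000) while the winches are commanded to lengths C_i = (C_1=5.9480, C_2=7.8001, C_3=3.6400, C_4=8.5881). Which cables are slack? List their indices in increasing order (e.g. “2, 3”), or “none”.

cable 1: L_1 = ‖A_1−P‖ = 5.0249;  C_1 = 5.9480 → slack
cable 2: L_2 = ‖A_2−P‖ = 7.0178;  C_2 = 7.8001 → slack
cable 3: L_3 = ‖A_3−P‖ = 3.6401;  C_3 = 3.6400 → taut
cable 4: L_4 = ‖A_4−P‖ = 7.8262;  C_4 = 8.5881 → slack

1, 2, 4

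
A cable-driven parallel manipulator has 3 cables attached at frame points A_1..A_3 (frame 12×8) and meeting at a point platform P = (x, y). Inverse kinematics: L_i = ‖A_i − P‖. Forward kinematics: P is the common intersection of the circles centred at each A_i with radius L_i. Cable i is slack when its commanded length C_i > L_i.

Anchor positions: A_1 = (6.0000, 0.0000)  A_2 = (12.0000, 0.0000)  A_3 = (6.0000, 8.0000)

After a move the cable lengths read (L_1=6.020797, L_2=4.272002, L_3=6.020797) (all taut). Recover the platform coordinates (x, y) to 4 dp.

expand ‖A_i−P‖²=L_i² and subtract eq 1 (c_i ≔ ‖A_i‖²−L_i²)
c_1 = 36.0000+0.0000−36.2500 = -0.2500
eq1−eq2 → [-12.0000  0.0000]·P = -126.0000
eq1−eq3 → [0.0000  -16.0000]·P = -64.0000
2×2 solve → P = (10.5000, 4.0000)

(10.5000, 4.0000)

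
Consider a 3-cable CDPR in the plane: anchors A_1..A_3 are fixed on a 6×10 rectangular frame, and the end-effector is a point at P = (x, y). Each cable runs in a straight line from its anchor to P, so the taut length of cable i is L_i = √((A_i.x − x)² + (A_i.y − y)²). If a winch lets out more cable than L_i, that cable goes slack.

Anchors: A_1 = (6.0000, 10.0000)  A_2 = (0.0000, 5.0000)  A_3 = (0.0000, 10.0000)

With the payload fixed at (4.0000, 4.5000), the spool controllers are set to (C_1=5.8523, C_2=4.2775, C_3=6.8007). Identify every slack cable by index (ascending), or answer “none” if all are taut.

cable 1: L_1 = ‖A_1−P‖ = 5.8523;  C_1 = 5.8523 → taut
cable 2: L_2 = ‖A_2−P‖ = 4.0311;  C_2 = 4.2775 → slack
cable 3: L_3 = ‖A_3−P‖ = 6.8007;  C_3 = 6.8007 → taut

2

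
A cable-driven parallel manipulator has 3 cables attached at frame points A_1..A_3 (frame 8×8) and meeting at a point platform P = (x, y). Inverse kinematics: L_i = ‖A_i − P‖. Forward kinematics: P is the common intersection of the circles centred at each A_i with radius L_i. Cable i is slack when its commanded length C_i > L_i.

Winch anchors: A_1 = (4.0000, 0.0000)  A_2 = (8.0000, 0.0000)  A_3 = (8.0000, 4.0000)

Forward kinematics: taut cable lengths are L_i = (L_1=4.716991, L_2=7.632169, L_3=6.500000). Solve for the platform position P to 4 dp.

(1.5000, 4.0000)

expand ‖A_i−P‖²=L_i² and subtract eq 1 (c_i ≔ ‖A_i‖²−L_i²)
c_1 = 16.0000+0.0000−22.2500 = -6.2500
eq1−eq2 → [-8.0000  0.0000]·P = -12.0000
eq1−eq3 → [-8.0000  -8.0000]·P = -44.0000
2×2 solve → P = (1.5000, 4.0000)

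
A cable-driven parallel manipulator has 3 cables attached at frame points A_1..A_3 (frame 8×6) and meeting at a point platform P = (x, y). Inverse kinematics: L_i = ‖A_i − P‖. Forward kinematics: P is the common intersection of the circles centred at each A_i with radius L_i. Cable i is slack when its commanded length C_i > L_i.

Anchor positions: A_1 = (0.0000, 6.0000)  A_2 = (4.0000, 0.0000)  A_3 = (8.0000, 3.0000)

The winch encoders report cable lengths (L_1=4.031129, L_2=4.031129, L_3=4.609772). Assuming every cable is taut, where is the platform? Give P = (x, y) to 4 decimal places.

expand ‖A_i−P‖²=L_i² and subtract eq 1 (c_i ≔ ‖A_i‖²−L_i²)
c_1 = 0.0000+36.0000−16.2500 = 19.7500
eq1−eq2 → [-8.0000  12.0000]·P = 20.0000
eq1−eq3 → [-16.0000  6.0000]·P = -32.0000
2×2 solve → P = (3.5000, 4.0000)

(3.5000, 4.0000)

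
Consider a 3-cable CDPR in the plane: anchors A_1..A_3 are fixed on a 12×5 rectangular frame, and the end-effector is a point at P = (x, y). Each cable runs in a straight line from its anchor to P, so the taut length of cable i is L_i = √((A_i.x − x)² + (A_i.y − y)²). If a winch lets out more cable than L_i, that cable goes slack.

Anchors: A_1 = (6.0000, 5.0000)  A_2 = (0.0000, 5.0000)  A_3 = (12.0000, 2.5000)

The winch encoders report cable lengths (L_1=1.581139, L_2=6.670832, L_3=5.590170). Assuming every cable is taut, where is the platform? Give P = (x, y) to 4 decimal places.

circle eqns → linear via eq_j − eq_1; set q_j = A_j·A_j − L_j²
q_1 = 36.0000+25.0000−2.5000 = 58.5000
12.0000·x + 0.0000·y = q_1−q_2 = 78.0000
-12.0000·x + 5.0000·y = q_1−q_3 = -60.5000
solve first two rows → x=6.5000, y=3.5000

(6.5000, 3.5000)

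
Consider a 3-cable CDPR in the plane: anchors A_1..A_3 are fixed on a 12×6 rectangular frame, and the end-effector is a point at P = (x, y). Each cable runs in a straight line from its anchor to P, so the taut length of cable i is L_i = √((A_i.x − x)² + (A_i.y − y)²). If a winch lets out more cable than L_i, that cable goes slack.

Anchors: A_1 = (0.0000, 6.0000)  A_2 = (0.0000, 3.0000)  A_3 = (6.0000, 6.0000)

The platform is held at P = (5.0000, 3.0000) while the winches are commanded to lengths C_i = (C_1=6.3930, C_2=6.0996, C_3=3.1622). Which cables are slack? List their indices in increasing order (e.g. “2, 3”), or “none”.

1, 2

cable 1: √((-5.0000)²+(3.0000)²)=5.8310, C_1=6.3930: slack
cable 2: √((-5.0000)²+(0.0000)²)=5.0000, C_2=6.0996: slack
cable 3: √((1.0000)²+(3.0000)²)=3.1623, C_3=3.1622: taut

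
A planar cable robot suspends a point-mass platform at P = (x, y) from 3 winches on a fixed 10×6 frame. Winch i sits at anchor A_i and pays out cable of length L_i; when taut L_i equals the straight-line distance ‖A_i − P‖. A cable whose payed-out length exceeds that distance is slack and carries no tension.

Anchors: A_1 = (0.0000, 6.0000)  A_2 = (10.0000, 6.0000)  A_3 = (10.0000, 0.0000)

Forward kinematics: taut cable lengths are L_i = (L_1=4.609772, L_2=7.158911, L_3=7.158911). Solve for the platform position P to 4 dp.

each cable: (A_i−P)·(A_i−P) = L_i²; let k_i = ‖A_i‖²−L_i²
k_1 = 0.0000+36.0000−21.2500 = 14.7500
row 1: -20.0000x + 0.0000y = -70.0000  (k_2=84.7500)
row 2: -20.0000x + 12.0000y = -34.0000  (k_3=48.7500)
Cramer on rows 1–2 → x = 3.5000, y = 3.0000

(3.5000, 3.0000)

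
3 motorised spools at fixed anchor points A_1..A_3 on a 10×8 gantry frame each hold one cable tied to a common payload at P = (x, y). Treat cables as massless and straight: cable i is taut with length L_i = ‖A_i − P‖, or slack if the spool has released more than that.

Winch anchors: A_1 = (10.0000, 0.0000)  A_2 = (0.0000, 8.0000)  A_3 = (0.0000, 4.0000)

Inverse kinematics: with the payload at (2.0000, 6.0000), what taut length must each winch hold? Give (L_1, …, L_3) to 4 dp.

(10.0000, 2.8284, 2.8284)

L_1 = √((10.0000−2.0000)² + (0.0000−6.0000)²) = 10.0000
L_2 = √((0.0000−2.0000)² + (8.0000−6.0000)²) = 2.8284
L_3 = √((0.0000−2.0000)² + (4.0000−6.0000)²) = 2.8284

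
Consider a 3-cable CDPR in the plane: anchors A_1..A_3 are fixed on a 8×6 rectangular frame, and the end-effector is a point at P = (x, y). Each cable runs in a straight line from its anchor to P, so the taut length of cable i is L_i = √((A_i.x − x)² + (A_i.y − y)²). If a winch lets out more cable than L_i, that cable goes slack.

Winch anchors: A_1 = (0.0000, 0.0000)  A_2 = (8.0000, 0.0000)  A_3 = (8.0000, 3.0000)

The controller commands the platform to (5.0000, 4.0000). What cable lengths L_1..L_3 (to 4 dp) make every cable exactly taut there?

(6.4031, 5.0000, 3.1623)

L_1: Δ = A_1−P = (-5.0000, -4.0000) → ‖Δ‖ = √41.0000 = 6.4031
L_2: Δ = A_2−P = (3.0000, -4.0000) → ‖Δ‖ = √25.0000 = 5.0000
L_3: Δ = A_3−P = (3.0000, -1.0000) → ‖Δ‖ = √10.0000 = 3.1623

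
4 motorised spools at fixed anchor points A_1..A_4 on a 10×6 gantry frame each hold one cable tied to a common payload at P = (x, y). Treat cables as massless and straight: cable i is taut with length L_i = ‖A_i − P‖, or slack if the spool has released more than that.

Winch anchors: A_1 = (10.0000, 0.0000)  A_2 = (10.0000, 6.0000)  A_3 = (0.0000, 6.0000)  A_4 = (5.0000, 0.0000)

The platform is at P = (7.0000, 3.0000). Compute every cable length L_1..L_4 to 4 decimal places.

(4.2426, 4.2426, 7.6158, 3.6056)

cable 1: Δx=3.0000, Δy=-3.0000; L_1 = √(Δx²+Δy²) = 4.2426
cable 2: Δx=3.0000, Δy=3.0000; L_2 = √(Δx²+Δy²) = 4.2426
cable 3: Δx=-7.0000, Δy=3.0000; L_3 = √(Δx²+Δy²) = 7.6158
cable 4: Δx=-2.0000, Δy=-3.0000; L_4 = √(Δx²+Δy²) = 3.6056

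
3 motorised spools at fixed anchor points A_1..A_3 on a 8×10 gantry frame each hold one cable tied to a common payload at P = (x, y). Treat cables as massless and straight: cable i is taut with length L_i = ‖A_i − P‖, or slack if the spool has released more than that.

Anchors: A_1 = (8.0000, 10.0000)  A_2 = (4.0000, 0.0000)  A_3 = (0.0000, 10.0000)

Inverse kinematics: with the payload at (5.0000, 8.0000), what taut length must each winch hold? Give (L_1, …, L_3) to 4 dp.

cable 1: Δx=3.0000, Δy=2.0000; L_1 = √(Δx²+Δy²) = 3.6056
cable 2: Δx=-1.0000, Δy=-8.0000; L_2 = √(Δx²+Δy²) = 8.0623
cable 3: Δx=-5.0000, Δy=2.0000; L_3 = √(Δx²+Δy²) = 5.3852

(3.6056, 8.0623, 5.3852)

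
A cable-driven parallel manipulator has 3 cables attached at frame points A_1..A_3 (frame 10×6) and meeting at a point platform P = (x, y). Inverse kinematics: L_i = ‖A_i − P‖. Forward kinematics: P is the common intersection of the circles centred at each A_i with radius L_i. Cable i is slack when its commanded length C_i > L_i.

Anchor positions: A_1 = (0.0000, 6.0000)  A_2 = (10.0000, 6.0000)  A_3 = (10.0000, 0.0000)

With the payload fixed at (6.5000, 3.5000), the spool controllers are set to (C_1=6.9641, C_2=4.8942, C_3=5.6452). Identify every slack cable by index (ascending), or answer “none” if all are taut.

2, 3

cable 1: √((-6.5000)²+(2.5000)²)=6.9642, C_1=6.9641: taut
cable 2: √((3.5000)²+(2.5000)²)=4.3012, C_2=4.8942: slack
cable 3: √((3.5000)²+(-3.5000)²)=4.9497, C_3=5.6452: slack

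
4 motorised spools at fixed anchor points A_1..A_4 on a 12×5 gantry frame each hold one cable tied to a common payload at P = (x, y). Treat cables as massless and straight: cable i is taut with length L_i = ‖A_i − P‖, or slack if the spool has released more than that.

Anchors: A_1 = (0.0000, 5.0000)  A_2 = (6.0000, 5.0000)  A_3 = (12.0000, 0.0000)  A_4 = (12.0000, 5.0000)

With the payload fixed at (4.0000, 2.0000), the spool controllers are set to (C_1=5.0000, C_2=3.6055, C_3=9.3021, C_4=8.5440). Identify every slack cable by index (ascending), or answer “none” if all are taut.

3

i=1: geometric 5.0000 vs commanded 5.0000 ⇒ taut
i=2: geometric 3.6056 vs commanded 3.6055 ⇒ taut
i=3: geometric 8.2462 vs commanded 9.3021 ⇒ slack
i=4: geometric 8.5440 vs commanded 8.5440 ⇒ taut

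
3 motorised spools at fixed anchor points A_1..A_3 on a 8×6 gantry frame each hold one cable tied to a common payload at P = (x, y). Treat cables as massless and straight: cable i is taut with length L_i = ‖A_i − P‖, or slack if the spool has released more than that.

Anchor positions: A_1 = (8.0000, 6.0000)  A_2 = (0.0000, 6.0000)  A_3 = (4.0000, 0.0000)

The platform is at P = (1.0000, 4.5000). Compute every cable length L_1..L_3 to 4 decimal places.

cable 1: Δx=7.0000, Δy=1.5000; L_1 = √(Δx²+Δy²) = 7.1589
cable 2: Δx=-1.0000, Δy=1.5000; L_2 = √(Δx²+Δy²) = 1.8028
cable 3: Δx=3.0000, Δy=-4.5000; L_3 = √(Δx²+Δy²) = 5.4083

(7.1589, 1.8028, 5.4083)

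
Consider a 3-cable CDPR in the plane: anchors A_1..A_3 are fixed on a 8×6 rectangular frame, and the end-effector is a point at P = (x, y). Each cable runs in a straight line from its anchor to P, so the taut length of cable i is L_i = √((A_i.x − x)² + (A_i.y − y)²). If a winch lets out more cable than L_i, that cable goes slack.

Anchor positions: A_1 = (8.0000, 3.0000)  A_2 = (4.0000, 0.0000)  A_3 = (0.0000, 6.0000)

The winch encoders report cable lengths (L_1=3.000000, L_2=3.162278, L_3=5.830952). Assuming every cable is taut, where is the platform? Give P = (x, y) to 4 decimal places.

(5.0000, 3.0000)

each cable: (A_i−P)·(A_i−P) = L_i²; let k_i = ‖A_i‖²−L_i²
k_1 = 64.0000+9.0000−9.0000 = 64.0000
row 1: 8.0000x + 6.0000y = 58.0000  (k_2=6.0000)
row 2: 16.0000x − 6.0000y = 62.0000  (k_3=2.0000)
Cramer on rows 1–2 → x = 5.0000, y = 3.0000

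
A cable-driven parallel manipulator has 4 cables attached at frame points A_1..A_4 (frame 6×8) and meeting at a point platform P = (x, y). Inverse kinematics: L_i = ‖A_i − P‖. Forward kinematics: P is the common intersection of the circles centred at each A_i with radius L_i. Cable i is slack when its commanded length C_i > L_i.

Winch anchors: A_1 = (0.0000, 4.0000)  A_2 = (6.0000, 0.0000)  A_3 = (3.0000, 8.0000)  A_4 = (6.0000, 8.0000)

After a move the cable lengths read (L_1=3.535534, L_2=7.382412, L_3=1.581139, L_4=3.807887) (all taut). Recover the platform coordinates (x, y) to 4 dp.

(2.5000, 6.5000)

circle eqns → linear via eq_j − eq_1; set c_j = A_j·A_j − L_j²
c_1 = 0.0000+16.0000−12.5000 = 3.5000
-12.0000·x + 8.0000·y = c_1−c_2 = 22.0000
-6.0000·x − 8.0000·y = c_1−c_3 = -67.0000
-12.0000·x − 8.0000·y = c_1−c_4 = -82.0000
solve first two rows → x=2.5000, y=6.5000
check cable 4: ‖A_4−P‖² = 14.5000 ≈ L_4² = 14.5000 ✓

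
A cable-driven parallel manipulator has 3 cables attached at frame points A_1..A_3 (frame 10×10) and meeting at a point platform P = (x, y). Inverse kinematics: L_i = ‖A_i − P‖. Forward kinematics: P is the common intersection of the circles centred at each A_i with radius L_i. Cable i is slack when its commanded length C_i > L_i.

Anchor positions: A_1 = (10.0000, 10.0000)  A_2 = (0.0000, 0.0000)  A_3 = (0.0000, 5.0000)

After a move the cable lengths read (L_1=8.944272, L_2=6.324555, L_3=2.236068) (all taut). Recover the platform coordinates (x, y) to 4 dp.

expand ‖A_i−P‖²=L_i² and subtract eq 1 (q_i ≔ ‖A_i‖²−L_i²)
q_1 = 100.0000+100.0000−80.0000 = 120.0000
eq1−eq2 → [20.0000  20.0000]·P = 160.0000
eq1−eq3 → [20.0000  10.0000]·P = 100.0000
2×2 solve → P = (2.0000, 6.0000)

(2.0000, 6.0000)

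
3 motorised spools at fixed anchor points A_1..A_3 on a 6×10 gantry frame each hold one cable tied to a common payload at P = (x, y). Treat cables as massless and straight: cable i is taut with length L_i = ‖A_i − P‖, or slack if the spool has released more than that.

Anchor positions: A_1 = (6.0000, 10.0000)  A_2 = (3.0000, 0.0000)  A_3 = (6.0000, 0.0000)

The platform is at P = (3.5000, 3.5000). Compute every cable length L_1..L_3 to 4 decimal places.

cable 1: Δx=2.5000, Δy=6.5000; L_1 = √(Δx²+Δy²) = 6.9642
cable 2: Δx=-0.5000, Δy=-3.5000; L_2 = √(Δx²+Δy²) = 3.5355
cable 3: Δx=2.5000, Δy=-3.5000; L_3 = √(Δx²+Δy²) = 4.3012

(6.9642, 3.5355, 4.3012)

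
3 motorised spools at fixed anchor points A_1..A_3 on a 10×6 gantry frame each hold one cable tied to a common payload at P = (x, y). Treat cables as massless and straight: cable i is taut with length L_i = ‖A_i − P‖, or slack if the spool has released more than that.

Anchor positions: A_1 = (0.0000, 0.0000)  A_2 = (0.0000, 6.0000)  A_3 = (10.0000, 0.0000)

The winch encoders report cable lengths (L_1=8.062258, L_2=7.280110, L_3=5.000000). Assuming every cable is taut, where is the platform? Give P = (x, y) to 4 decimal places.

expand ‖A_i−P‖²=L_i² and subtract eq 1 (q_i ≔ ‖A_i‖²−L_i²)
q_1 = 0.0000+0.0000−65.0000 = -65.0000
eq1−eq2 → [0.0000  -12.0000]·P = -48.0000
eq1−eq3 → [-20.0000  0.0000]·P = -140.0000
2×2 solve → P = (7.0000, 4.0000)

(7.0000, 4.0000)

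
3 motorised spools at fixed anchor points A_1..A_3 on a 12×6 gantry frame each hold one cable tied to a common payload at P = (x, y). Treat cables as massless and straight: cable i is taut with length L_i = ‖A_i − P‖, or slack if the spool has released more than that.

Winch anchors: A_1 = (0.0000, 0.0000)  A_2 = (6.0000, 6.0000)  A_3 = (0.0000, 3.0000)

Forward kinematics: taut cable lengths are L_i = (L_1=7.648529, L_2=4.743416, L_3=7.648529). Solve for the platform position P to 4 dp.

(7.5000, 1.5000)

expand ‖A_i−P‖²=L_i² and subtract eq 1 (q_i ≔ ‖A_i‖²−L_i²)
q_1 = 0.0000+0.0000−58.5000 = -58.5000
eq1−eq2 → [-12.0000  -12.0000]·P = -108.0000
eq1−eq3 → [0.0000  -6.0000]·P = -9.0000
2×2 solve → P = (7.5000, 1.5000)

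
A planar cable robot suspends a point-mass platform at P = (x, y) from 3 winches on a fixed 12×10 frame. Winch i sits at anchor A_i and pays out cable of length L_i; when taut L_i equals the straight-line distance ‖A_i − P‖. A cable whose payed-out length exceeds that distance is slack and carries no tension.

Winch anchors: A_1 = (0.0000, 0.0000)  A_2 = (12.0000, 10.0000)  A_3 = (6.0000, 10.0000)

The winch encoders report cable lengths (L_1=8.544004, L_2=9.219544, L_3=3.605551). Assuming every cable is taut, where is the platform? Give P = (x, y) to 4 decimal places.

each cable: (A_i−P)·(A_i−P) = L_i²; let q_i = ‖A_i‖²−L_i²
q_1 = 0.0000+0.0000−73.0000 = -73.0000
row 1: -24.0000x − 20.0000y = -232.0000  (q_2=159.0000)
row 2: -12.0000x − 20.0000y = -196.0000  (q_3=123.0000)
Cramer on rows 1–2 → x = 3.0000, y = 8.0000

(3.0000, 8.0000)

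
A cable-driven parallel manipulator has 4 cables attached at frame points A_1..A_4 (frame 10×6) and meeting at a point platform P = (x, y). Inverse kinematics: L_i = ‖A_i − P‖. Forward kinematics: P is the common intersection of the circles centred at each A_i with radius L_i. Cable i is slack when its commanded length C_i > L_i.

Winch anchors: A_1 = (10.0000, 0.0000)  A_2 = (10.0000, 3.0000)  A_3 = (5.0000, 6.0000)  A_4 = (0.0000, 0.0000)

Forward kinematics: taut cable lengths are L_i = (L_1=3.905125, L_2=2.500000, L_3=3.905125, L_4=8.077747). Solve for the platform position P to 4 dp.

(7.5000, 3.0000)

each cable: (A_i−P)·(A_i−P) = L_i²; let q_i = ‖A_i‖²−L_i²
q_1 = 100.0000+0.0000−15.2500 = 84.7500
row 1: 0.0000x − 6.0000y = -18.0000  (q_2=102.7500)
row 2: 10.0000x − 12.0000y = 39.0000  (q_3=45.7500)
row 3: 20.0000x + 0.0000y = 150.0000  (q_4=-65.2500)
Cramer on rows 1–2 → x = 7.5000, y = 3.0000
check cable 4: ‖A_4−P‖² = 65.2500 ≈ L_4² = 65.2500 ✓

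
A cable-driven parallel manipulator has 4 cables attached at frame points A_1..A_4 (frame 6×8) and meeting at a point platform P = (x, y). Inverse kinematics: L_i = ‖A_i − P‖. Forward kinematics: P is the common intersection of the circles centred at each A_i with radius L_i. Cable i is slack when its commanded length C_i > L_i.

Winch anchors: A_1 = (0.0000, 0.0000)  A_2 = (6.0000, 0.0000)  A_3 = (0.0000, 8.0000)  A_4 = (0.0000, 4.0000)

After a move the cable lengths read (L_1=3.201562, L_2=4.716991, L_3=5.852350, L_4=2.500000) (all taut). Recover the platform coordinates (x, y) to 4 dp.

each cable: (A_i−P)·(A_i−P) = L_i²; let c_i = ‖A_i‖²−L_i²
c_1 = 0.0000+0.0000−10.2500 = -10.2500
row 1: -12.0000x + 0.0000y = -24.0000  (c_2=13.7500)
row 2: 0.0000x − 16.0000y = -40.0000  (c_3=29.7500)
row 3: 0.0000x − 8.0000y = -20.0000  (c_4=9.7500)
Cramer on rows 1–2 → x = 2.0000, y = 2.5000
check cable 4: ‖A_4−P‖² = 6.2500 ≈ L_4² = 6.2500 ✓

(2.0000, 2.5000)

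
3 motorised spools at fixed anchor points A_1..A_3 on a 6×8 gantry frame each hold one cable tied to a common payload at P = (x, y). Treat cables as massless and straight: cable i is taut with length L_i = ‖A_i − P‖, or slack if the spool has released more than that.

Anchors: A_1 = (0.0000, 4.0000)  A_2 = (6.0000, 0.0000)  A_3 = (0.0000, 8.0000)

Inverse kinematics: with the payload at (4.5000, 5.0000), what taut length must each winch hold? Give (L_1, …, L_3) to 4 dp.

L_1: Δ = A_1−P = (-4.5000, -1.0000) → ‖Δ‖ = √21.2500 = 4.6098
L_2: Δ = A_2−P = (1.5000, -5.0000) → ‖Δ‖ = √27.2500 = 5.2202
L_3: Δ = A_3−P = (-4.5000, 3.0000) → ‖Δ‖ = √29.2500 = 5.4083

(4.6098, 5.2202, 5.4083)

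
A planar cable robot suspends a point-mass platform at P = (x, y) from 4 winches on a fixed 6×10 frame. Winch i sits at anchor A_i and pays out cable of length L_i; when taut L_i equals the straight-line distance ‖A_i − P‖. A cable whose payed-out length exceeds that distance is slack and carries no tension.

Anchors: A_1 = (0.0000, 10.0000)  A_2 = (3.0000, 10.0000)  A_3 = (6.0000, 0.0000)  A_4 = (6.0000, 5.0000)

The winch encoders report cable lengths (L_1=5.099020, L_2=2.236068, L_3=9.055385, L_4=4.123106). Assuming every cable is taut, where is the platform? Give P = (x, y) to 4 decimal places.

(5.0000, 9.0000)

expand ‖A_i−P‖²=L_i² and subtract eq 1 (q_i ≔ ‖A_i‖²−L_i²)
q_1 = 0.0000+100.0000−26.0000 = 74.0000
eq1−eq2 → [-6.0000  0.0000]·P = -30.0000
eq1−eq3 → [-12.0000  20.0000]·P = 120.0000
eq1−eq4 → [-12.0000  10.0000]·P = 30.0000
2×2 solve → P = (5.0000, 9.0000)
check cable 4: ‖A_4−P‖² = 17.0000 ≈ L_4² = 17.0000 ✓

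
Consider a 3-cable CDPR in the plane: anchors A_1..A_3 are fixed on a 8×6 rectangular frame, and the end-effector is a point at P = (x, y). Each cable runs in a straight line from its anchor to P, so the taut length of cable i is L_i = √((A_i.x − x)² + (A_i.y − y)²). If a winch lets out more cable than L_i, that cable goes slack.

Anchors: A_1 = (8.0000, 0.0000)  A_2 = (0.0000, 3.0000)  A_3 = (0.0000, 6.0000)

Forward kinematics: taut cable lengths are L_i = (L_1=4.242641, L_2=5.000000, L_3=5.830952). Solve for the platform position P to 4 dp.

(5.0000, 3.0000)

expand ‖A_i−P‖²=L_i² and subtract eq 1 (q_i ≔ ‖A_i‖²−L_i²)
q_1 = 64.0000+0.0000−18.0000 = 46.0000
eq1−eq2 → [16.0000  -6.0000]·P = 62.0000
eq1−eq3 → [16.0000  -12.0000]·P = 44.0000
2×2 solve → P = (5.0000, 3.0000)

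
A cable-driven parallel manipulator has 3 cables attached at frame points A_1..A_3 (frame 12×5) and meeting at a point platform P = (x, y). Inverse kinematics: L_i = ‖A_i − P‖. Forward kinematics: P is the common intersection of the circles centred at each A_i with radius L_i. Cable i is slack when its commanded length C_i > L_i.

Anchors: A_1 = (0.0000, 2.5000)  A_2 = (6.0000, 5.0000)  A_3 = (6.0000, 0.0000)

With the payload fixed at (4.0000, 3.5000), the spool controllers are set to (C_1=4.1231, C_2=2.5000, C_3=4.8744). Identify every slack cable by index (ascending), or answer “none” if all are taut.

3

cable 1: √((-4.0000)²+(-1.0000)²)=4.1231, C_1=4.1231: taut
cable 2: √((2.0000)²+(1.5000)²)=2.5000, C_2=2.5000: taut
cable 3: √((2.0000)²+(-3.5000)²)=4.0311, C_3=4.8744: slack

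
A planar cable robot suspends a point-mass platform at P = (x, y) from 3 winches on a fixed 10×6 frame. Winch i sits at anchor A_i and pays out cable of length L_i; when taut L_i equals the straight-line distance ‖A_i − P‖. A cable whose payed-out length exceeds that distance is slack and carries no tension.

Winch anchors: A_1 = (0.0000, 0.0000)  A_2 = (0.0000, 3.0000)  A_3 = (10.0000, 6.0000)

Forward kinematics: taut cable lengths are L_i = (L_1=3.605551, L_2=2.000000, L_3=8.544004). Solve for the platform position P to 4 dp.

circle eqns → linear via eq_j − eq_1; set k_j = A_j·A_j − L_j²
k_1 = 0.0000+0.0000−13.0000 = -13.0000
0.0000·x − 6.0000·y = k_1−k_2 = -18.0000
-20.0000·x − 12.0000·y = k_1−k_3 = -76.0000
solve first two rows → x=2.0000, y=3.0000

(2.0000, 3.0000)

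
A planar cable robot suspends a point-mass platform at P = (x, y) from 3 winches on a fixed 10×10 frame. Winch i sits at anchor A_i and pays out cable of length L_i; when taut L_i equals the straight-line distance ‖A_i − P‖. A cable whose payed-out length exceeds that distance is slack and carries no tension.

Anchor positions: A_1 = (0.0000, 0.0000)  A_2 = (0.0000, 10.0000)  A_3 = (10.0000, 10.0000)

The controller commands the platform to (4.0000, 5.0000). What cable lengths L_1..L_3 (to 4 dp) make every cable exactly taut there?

L_1 = √((0.0000−4.0000)² + (0.0000−5.0000)²) = 6.4031
L_2 = √((0.0000−4.0000)² + (10.0000−5.0000)²) = 6.4031
L_3 = √((10.0000−4.0000)² + (10.0000−5.0000)²) = 7.8102

(6.4031, 6.4031, 7.8102)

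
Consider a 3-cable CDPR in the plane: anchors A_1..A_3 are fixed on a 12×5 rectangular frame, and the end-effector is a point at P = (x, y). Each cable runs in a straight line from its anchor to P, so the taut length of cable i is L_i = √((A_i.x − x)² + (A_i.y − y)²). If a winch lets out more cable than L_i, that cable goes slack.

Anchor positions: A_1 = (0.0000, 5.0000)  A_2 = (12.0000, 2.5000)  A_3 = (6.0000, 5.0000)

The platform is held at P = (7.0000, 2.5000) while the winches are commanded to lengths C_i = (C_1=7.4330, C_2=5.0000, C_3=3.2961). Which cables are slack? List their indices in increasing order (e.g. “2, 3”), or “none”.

3

i=1: geometric 7.4330 vs commanded 7.4330 ⇒ taut
i=2: geometric 5.0000 vs commanded 5.0000 ⇒ taut
i=3: geometric 2.6926 vs commanded 3.2961 ⇒ slack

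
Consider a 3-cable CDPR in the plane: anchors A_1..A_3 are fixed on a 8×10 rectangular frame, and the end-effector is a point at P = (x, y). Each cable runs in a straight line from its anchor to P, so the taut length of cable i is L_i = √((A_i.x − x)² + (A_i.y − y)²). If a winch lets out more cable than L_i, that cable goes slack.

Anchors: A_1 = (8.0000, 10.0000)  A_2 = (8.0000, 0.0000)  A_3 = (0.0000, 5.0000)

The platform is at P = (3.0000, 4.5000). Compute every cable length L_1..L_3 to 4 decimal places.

L_1 = √((8.0000−3.0000)² + (10.0000−4.5000)²) = 7.4330
L_2 = √((8.0000−3.0000)² + (0.0000−4.5000)²) = 6.7268
L_3 = √((0.0000−3.0000)² + (5.0000−4.5000)²) = 3.0414

(7.4330, 6.7268, 3.0414)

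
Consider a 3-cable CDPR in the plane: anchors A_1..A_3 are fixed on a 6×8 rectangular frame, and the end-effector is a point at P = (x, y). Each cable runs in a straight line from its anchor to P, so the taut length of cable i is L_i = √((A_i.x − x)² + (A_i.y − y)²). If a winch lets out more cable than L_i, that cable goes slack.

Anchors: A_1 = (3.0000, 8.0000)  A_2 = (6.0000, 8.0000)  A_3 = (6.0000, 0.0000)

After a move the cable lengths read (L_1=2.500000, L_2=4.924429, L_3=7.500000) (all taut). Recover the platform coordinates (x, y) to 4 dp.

(1.5000, 6.0000)

expand ‖A_i−P‖²=L_i² and subtract eq 1 (c_i ≔ ‖A_i‖²−L_i²)
c_1 = 9.0000+64.0000−6.2500 = 66.7500
eq1−eq2 → [-6.0000  0.0000]·P = -9.0000
eq1−eq3 → [-6.0000  16.0000]·P = 87.0000
2×2 solve → P = (1.5000, 6.0000)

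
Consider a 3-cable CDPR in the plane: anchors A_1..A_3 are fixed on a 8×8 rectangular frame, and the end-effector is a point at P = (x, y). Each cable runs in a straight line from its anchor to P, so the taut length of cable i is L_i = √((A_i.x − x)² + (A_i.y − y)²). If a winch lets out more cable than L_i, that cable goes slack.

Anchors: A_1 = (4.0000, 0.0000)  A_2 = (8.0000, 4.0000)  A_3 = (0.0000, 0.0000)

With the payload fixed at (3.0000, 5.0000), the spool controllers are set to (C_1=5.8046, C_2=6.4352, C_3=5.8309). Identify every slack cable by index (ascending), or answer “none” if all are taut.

cable 1: L_1 = ‖A_1−P‖ = 5.0990;  C_1 = 5.8046 → slack
cable 2: L_2 = ‖A_2−P‖ = 5.0990;  C_2 = 6.4352 → slack
cable 3: L_3 = ‖A_3−P‖ = 5.8310;  C_3 = 5.8309 → taut

1, 2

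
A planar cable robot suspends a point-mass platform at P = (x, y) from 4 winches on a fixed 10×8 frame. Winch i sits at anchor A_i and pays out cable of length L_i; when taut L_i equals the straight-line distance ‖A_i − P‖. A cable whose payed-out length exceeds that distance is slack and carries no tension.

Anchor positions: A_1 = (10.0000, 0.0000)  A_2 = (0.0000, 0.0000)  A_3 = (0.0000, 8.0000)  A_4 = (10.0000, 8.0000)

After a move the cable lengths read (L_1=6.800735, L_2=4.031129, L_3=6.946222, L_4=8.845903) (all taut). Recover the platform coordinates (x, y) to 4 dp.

each cable: (A_i−P)·(A_i−P) = L_i²; let q_i = ‖A_i‖²−L_i²
q_1 = 100.0000+0.0000−46.2500 = 53.7500
row 1: 20.0000x + 0.0000y = 70.0000  (q_2=-16.2500)
row 2: 20.0000x − 16.0000y = 38.0000  (q_3=15.7500)
row 3: 0.0000x − 16.0000y = -32.0000  (q_4=85.7500)
Cramer on rows 1–2 → x = 3.5000, y = 2.0000
check cable 4: ‖A_4−P‖² = 78.2500 ≈ L_4² = 78.2500 ✓

(3.5000, 2.0000)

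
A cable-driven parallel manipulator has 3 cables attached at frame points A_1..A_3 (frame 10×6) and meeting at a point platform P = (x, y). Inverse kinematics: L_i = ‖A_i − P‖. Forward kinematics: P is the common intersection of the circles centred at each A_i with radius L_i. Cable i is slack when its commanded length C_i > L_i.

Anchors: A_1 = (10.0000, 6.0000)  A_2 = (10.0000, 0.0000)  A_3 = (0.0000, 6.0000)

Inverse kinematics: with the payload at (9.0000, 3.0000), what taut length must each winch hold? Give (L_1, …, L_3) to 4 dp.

(3.1623, 3.1623, 9.4868)

L_1 = √((10.0000−9.0000)² + (6.0000−3.0000)²) = 3.1623
L_2 = √((10.0000−9.0000)² + (0.0000−3.0000)²) = 3.1623
L_3 = √((0.0000−9.0000)² + (6.0000−3.0000)²) = 9.4868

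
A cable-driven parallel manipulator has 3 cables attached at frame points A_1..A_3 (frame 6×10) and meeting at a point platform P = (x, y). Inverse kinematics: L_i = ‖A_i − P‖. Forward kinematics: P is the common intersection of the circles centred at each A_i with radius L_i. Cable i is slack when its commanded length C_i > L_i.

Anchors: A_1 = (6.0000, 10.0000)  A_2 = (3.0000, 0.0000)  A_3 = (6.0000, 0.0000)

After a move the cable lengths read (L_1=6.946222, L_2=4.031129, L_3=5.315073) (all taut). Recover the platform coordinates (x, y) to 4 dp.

(2.5000, 4.0000)

expand ‖A_i−P‖²=L_i² and subtract eq 1 (c_i ≔ ‖A_i‖²−L_i²)
c_1 = 36.0000+100.0000−48.2500 = 87.7500
eq1−eq2 → [6.0000  20.0000]·P = 95.0000
eq1−eq3 → [0.0000  20.0000]·P = 80.0000
2×2 solve → P = (2.5000, 4.0000)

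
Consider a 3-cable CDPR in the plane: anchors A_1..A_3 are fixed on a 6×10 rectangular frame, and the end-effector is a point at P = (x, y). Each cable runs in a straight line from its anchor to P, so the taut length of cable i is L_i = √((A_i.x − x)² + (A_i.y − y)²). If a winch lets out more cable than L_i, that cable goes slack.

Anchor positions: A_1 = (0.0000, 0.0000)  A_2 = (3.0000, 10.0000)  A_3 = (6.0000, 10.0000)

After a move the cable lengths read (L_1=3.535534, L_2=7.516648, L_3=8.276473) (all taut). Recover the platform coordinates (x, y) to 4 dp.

(2.5000, 2.5000)

circle eqns → linear via eq_j − eq_1; set k_j = A_j·A_j − L_j²
k_1 = 0.0000+0.0000−12.5000 = -12.5000
-6.0000·x − 20.0000·y = k_1−k_2 = -65.0000
-12.0000·x − 20.0000·y = k_1−k_3 = -80.0000
solve first two rows → x=2.5000, y=2.5000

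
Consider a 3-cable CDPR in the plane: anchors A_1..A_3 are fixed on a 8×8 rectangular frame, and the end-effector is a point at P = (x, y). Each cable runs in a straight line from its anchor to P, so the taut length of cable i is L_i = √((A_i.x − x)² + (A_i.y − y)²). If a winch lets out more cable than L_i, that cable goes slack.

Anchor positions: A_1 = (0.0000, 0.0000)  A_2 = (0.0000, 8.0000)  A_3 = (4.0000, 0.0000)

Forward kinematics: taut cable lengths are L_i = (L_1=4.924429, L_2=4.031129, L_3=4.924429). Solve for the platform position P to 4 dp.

expand ‖A_i−P‖²=L_i² and subtract eq 1 (c_i ≔ ‖A_i‖²−L_i²)
c_1 = 0.0000+0.0000−24.2500 = -24.2500
eq1−eq2 → [0.0000  -16.0000]·P = -72.0000
eq1−eq3 → [-8.0000  0.0000]·P = -16.0000
2×2 solve → P = (2.0000, 4.5000)

(2.0000, 4.5000)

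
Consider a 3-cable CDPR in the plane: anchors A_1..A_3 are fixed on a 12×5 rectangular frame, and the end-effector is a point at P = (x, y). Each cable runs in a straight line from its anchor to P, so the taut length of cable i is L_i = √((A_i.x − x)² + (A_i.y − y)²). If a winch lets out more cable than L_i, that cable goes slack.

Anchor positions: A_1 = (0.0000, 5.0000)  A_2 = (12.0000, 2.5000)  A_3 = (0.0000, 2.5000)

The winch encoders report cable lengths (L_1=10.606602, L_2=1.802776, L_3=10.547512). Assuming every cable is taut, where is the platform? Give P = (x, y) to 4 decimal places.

each cable: (A_i−P)·(A_i−P) = L_i²; let c_i = ‖A_i‖²−L_i²
c_1 = 0.0000+25.0000−112.5000 = -87.5000
row 1: -24.0000x + 5.0000y = -234.5000  (c_2=147.0000)
row 2: 0.0000x + 5.0000y = 17.5000  (c_3=-105.0000)
Cramer on rows 1–2 → x = 10.5000, y = 3.5000

(10.5000, 3.5000)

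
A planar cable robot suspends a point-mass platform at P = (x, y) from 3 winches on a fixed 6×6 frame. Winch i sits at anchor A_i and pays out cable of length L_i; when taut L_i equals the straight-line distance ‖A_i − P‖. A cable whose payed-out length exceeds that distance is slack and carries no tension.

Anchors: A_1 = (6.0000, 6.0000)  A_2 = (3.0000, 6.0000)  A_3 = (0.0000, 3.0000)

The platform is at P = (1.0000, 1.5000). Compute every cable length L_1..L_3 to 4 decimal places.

(6.7268, 4.9244, 1.8028)

cable 1: Δx=5.0000, Δy=4.5000; L_1 = √(Δx²+Δy²) = 6.7268
cable 2: Δx=2.0000, Δy=4.5000; L_2 = √(Δx²+Δy²) = 4.9244
cable 3: Δx=-1.0000, Δy=1.5000; L_3 = √(Δx²+Δy²) = 1.8028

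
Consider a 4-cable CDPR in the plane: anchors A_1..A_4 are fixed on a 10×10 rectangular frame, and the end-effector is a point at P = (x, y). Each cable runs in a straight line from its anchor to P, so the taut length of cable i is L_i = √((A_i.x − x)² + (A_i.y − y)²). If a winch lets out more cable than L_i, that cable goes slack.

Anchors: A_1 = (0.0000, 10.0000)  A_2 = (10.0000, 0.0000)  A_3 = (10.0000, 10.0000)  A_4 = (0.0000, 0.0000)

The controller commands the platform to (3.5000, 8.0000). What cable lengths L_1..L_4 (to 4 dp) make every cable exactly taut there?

L_1: Δ = A_1−P = (-3.5000, 2.0000) → ‖Δ‖ = √16.2500 = 4.0311
L_2: Δ = A_2−P = (6.5000, -8.0000) → ‖Δ‖ = √106.2500 = 10.3078
L_3: Δ = A_3−P = (6.5000, 2.0000) → ‖Δ‖ = √46.2500 = 6.8007
L_4: Δ = A_4−P = (-3.5000, -8.0000) → ‖Δ‖ = √76.2500 = 8.7321

(4.0311, 10.3078, 6.8007, 8.7321)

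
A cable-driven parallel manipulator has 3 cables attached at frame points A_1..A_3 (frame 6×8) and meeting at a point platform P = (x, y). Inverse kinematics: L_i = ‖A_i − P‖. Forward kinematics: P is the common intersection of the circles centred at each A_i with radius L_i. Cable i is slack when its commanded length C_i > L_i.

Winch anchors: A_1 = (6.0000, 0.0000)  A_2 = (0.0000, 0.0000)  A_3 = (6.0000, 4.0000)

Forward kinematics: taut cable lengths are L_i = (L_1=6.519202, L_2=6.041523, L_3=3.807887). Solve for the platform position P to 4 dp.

each cable: (A_i−P)·(A_i−P) = L_i²; let c_i = ‖A_i‖²−L_i²
c_1 = 36.0000+0.0000−42.5000 = -6.5000
row 1: 12.0000x + 0.0000y = 30.0000  (c_2=-36.5000)
row 2: 0.0000x − 8.0000y = -44.0000  (c_3=37.5000)
Cramer on rows 1–2 → x = 2.5000, y = 5.5000

(2.5000, 5.5000)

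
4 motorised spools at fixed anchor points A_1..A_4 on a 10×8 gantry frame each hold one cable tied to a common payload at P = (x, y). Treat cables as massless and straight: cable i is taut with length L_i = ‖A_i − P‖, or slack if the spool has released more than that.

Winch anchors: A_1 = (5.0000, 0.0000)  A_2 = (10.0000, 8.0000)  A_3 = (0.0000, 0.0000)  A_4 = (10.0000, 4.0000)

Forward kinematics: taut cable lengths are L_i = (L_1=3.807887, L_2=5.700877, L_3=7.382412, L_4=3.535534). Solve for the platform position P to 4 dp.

expand ‖A_i−P‖²=L_i² and subtract eq 1 (c_i ≔ ‖A_i‖²−L_i²)
c_1 = 25.0000+0.0000−14.5000 = 10.5000
eq1−eq2 → [-10.0000  -16.0000]·P = -121.0000
eq1−eq3 → [10.0000  0.0000]·P = 65.0000
eq1−eq4 → [-10.0000  -8.0000]·P = -93.0000
2×2 solve → P = (6.5000, 3.5000)
check cable 4: ‖A_4−P‖² = 12.5000 ≈ L_4² = 12.5000 ✓

(6.5000, 3.5000)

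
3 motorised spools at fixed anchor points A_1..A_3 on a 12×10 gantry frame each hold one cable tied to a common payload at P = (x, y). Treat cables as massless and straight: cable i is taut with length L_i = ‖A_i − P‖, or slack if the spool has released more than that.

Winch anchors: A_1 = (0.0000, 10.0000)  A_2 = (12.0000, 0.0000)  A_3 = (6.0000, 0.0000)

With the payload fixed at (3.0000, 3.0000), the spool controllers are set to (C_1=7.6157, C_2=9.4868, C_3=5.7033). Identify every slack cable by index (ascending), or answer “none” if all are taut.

3

cable 1: L_1 = ‖A_1−P‖ = 7.6158;  C_1 = 7.6157 → taut
cable 2: L_2 = ‖A_2−P‖ = 9.4868;  C_2 = 9.4868 → taut
cable 3: L_3 = ‖A_3−P‖ = 4.2426;  C_3 = 5.7033 → slack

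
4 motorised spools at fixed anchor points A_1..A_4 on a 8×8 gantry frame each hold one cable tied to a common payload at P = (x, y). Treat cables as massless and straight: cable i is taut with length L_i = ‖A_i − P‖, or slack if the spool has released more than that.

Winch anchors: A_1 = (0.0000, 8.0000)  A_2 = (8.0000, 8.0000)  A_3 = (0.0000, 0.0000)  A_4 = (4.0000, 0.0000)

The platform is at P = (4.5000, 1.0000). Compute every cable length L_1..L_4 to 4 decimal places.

(8.3217, 7.8262, 4.6098, 1.1180)

L_1 = √((0.0000−4.5000)² + (8.0000−1.0000)²) = 8.3217
L_2 = √((8.0000−4.5000)² + (8.0000−1.0000)²) = 7.8262
L_3 = √((0.0000−4.5000)² + (0.0000−1.0000)²) = 4.6098
L_4 = √((4.0000−4.5000)² + (0.0000−1.0000)²) = 1.1180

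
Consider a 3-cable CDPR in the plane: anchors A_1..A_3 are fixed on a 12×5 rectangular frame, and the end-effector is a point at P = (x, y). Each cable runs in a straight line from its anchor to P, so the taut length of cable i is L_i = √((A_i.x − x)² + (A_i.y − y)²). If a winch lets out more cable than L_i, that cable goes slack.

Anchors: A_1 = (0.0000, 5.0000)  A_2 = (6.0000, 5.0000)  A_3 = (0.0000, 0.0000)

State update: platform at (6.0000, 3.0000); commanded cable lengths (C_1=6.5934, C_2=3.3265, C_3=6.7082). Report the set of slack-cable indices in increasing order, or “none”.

1, 2

cable 1: L_1 = ‖A_1−P‖ = 6.3246;  C_1 = 6.5934 → slack
cable 2: L_2 = ‖A_2−P‖ = 2.0000;  C_2 = 3.3265 → slack
cable 3: L_3 = ‖A_3−P‖ = 6.7082;  C_3 = 6.7082 → taut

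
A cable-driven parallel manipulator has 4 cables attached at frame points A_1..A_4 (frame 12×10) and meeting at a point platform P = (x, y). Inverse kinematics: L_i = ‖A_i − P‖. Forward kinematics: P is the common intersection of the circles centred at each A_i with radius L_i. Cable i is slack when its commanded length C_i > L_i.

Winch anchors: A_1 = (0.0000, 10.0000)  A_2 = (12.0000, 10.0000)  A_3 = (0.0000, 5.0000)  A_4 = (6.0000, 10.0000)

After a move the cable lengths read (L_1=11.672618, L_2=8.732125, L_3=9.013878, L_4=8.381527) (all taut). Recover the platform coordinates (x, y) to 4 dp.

each cable: (A_i−P)·(A_i−P) = L_i²; let q_i = ‖A_i‖²−L_i²
q_1 = 0.0000+100.0000−136.2500 = -36.2500
row 1: -24.0000x + 0.0000y = -204.0000  (q_2=167.7500)
row 2: 0.0000x + 10.0000y = 20.0000  (q_3=-56.2500)
row 3: -12.0000x + 0.0000y = -102.0000  (q_4=65.7500)
Cramer on rows 1–2 → x = 8.5000, y = 2.0000
check cable 4: ‖A_4−P‖² = 70.2500 ≈ L_4² = 70.2500 ✓

(8.5000, 2.0000)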